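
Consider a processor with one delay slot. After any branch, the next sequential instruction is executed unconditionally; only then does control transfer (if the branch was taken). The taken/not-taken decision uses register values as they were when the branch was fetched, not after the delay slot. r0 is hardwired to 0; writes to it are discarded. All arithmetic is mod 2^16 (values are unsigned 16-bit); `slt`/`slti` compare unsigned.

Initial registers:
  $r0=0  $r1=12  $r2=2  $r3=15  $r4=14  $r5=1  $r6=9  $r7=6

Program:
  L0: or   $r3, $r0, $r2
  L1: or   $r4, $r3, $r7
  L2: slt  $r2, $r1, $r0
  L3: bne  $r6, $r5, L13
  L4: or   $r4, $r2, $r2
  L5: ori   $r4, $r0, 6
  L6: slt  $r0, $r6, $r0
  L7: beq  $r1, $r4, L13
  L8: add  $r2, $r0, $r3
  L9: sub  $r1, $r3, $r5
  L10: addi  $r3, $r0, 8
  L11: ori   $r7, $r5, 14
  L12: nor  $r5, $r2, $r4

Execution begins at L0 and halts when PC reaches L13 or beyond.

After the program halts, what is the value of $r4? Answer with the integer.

0

PC=0  or   $r3, $r0, $r2     | $r0=0 $r1=12 $r2=2 $r3=2 $r4=14 $r5=1 $r6=9 $r7=6
PC=1  or   $r4, $r3, $r7     | $r0=0 $r1=12 $r2=2 $r3=2 $r4=6 $r5=1 $r6=9 $r7=6
PC=2  slt  $r2, $r1, $r0     | $r0=0 $r1=12 $r2=0 $r3=2 $r4=6 $r5=1 $r6=9 $r7=6
PC=3  bne  $r6, $r5, L13     | $r0=0 $r1=12 $r2=0 $r3=2 $r4=6 $r5=1 $r6=9 $r7=6  [TAKEN]
PC=4  or   $r4, $r2, $r2     | $r0=0 $r1=12 $r2=0 $r3=2 $r4=0 $r5=1 $r6=9 $r7=6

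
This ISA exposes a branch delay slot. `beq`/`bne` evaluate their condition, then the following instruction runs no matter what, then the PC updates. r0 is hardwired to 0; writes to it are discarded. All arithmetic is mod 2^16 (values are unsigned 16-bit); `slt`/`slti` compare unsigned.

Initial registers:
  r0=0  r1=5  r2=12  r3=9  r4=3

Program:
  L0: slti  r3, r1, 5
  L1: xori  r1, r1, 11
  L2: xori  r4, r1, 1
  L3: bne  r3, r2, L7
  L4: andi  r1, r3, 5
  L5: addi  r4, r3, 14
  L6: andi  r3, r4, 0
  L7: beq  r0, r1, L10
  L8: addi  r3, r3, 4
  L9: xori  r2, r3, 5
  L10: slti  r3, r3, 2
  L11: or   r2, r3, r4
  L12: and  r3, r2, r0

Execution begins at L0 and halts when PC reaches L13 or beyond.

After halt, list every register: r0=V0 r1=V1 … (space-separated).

#0 slti  r3, r1, 5 ; 0/5/12/0/3
#1 xori  r1, r1, 11 ; 0/14/12/0/3
#2 xori  r4, r1, 1 ; 0/14/12/0/15
#3 bne  r3, r2, L7 ; 0/14/12/0/15 ; →target
#4 andi  r1, r3, 5 ; 0/0/12/0/15
#7 beq  r0, r1, L10 ; 0/0/12/0/15 ; →target
#8 addi  r3, r3, 4 ; 0/0/12/4/15
#10 slti  r3, r3, 2 ; 0/0/12/0/15
#11 or   r2, r3, r4 ; 0/0/15/0/15
#12 and  r3, r2, r0 ; 0/0/15/0/15

r0=0 r1=0 r2=15 r3=0 r4=15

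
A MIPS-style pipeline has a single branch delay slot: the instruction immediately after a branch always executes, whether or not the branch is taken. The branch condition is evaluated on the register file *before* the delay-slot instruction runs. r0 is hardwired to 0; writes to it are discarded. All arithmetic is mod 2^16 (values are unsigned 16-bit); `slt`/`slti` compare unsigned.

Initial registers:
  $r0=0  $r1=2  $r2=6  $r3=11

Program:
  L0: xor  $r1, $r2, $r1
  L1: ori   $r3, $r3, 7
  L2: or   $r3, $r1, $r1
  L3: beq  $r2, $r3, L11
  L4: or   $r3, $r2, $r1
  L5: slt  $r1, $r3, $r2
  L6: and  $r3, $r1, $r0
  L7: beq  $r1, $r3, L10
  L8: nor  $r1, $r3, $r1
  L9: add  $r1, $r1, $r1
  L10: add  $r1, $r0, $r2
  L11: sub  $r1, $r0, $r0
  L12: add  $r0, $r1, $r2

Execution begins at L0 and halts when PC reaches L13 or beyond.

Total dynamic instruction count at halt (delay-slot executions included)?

  step pc=0: xor  $r1, $r2, $r1  regs=(0,4,6,11)
  step pc=1: ori   $r3, $r3, 7  regs=(0,4,6,15)
  step pc=2: or   $r3, $r1, $r1  regs=(0,4,6,4)
  step pc=3: beq  $r2, $r3, L11  cond=F  regs=(0,4,6,4)
  step pc=4: or   $r3, $r2, $r1  regs=(0,4,6,6)
  step pc=5: slt  $r1, $r3, $r2  regs=(0,0,6,6)
  step pc=6: and  $r3, $r1, $r0  regs=(0,0,6,0)
  step pc=7: beq  $r1, $r3, L10  cond=T  regs=(0,0,6,0)
  step pc=8: nor  $r1, $r3, $r1  regs=(0,65535,6,0)
  step pc=10: add  $r1, $r0, $r2  regs=(0,6,6,0)
  step pc=11: sub  $r1, $r0, $r0  regs=(0,0,6,0)
  step pc=12: add  $r0, $r1, $r2  regs=(0,0,6,0)

12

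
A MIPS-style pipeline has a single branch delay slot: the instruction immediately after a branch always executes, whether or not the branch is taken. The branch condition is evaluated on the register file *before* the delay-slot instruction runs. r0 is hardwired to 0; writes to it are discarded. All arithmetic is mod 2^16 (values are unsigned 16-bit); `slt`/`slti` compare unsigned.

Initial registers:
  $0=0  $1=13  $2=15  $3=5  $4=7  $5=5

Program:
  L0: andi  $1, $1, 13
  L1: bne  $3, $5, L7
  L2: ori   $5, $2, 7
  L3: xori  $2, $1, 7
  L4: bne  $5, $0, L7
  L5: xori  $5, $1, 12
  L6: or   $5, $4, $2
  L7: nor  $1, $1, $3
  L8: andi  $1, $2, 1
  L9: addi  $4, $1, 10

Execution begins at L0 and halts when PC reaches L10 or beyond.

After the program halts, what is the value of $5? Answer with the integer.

1

  step pc=0: andi  $1, $1, 13  regs=(0,13,15,5,7,5)
  step pc=1: bne  $3, $5, L7  cond=F  regs=(0,13,15,5,7,5)
  step pc=2: ori   $5, $2, 7  regs=(0,13,15,5,7,15)
  step pc=3: xori  $2, $1, 7  regs=(0,13,10,5,7,15)
  step pc=4: bne  $5, $0, L7  cond=T  regs=(0,13,10,5,7,15)
  step pc=5: xori  $5, $1, 12  regs=(0,13,10,5,7,1)
  step pc=7: nor  $1, $1, $3  regs=(0,65522,10,5,7,1)
  step pc=8: andi  $1, $2, 1  regs=(0,0,10,5,7,1)
  step pc=9: addi  $4, $1, 10  regs=(0,0,10,5,10,1)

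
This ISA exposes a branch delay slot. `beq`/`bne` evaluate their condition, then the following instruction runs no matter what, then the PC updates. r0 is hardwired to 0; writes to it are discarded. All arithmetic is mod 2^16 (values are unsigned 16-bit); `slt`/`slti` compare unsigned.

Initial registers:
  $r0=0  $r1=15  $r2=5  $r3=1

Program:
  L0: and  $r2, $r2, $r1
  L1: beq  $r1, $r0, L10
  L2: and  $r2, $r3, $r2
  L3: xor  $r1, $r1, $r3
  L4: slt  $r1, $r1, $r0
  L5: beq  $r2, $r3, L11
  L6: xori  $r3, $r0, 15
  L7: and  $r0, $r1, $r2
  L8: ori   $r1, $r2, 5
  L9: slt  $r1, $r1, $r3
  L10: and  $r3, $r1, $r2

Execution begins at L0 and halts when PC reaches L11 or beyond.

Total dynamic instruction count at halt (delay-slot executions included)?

#0 and  $r2, $r2, $r1 ; 0/15/5/1
#1 beq  $r1, $r0, L10 ; 0/15/5/1 ; →fallthru
#2 and  $r2, $r3, $r2 ; 0/15/1/1
#3 xor  $r1, $r1, $r3 ; 0/14/1/1
#4 slt  $r1, $r1, $r0 ; 0/0/1/1
#5 beq  $r2, $r3, L11 ; 0/0/1/1 ; →target
#6 xori  $r3, $r0, 15 ; 0/0/1/15

7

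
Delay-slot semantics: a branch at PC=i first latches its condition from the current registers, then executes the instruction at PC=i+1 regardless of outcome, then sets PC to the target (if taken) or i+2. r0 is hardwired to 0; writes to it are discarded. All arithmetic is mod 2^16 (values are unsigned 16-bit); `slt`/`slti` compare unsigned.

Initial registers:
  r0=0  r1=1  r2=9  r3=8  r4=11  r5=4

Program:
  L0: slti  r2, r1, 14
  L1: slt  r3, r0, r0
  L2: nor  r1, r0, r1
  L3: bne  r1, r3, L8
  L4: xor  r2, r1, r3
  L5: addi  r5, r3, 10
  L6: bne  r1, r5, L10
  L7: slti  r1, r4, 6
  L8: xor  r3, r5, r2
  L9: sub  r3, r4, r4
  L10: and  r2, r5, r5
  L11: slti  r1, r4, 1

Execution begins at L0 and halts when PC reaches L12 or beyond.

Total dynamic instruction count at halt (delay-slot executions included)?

#0 slti  r2, r1, 14 ; 0/1/1/8/11/4
#1 slt  r3, r0, r0 ; 0/1/1/0/11/4
#2 nor  r1, r0, r1 ; 0/65534/1/0/11/4
#3 bne  r1, r3, L8 ; 0/65534/1/0/11/4 ; →target
#4 xor  r2, r1, r3 ; 0/65534/65534/0/11/4
#8 xor  r3, r5, r2 ; 0/65534/65534/65530/11/4
#9 sub  r3, r4, r4 ; 0/65534/65534/0/11/4
#10 and  r2, r5, r5 ; 0/65534/4/0/11/4
#11 slti  r1, r4, 1 ; 0/0/4/0/11/4

9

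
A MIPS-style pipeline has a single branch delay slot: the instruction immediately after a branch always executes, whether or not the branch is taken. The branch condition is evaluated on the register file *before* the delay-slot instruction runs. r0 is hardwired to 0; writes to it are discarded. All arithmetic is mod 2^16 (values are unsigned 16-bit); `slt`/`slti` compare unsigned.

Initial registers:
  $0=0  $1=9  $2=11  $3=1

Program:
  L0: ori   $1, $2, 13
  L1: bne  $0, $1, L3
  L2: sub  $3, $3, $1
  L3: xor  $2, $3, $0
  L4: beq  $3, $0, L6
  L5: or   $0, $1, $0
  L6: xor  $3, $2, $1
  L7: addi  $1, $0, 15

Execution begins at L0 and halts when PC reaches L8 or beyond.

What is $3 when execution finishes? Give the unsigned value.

[0] ori   $1, $2, 13  →  {$0:0, $1:15, $2:11, $3:1}
[1] bne  $0, $1, L3  →  {$0:0, $1:15, $2:11, $3:1}  ⟨branch taken⟩
[2] sub  $3, $3, $1  →  {$0:0, $1:15, $2:11, $3:65522}
[3] xor  $2, $3, $0  →  {$0:0, $1:15, $2:65522, $3:65522}
[4] beq  $3, $0, L6  →  {$0:0, $1:15, $2:65522, $3:65522}  ⟨branch fallthrough⟩
[5] or   $0, $1, $0  →  {$0:0, $1:15, $2:65522, $3:65522}
[6] xor  $3, $2, $1  →  {$0:0, $1:15, $2:65522, $3:65533}
[7] addi  $1, $0, 15  →  {$0:0, $1:15, $2:65522, $3:65533}

65533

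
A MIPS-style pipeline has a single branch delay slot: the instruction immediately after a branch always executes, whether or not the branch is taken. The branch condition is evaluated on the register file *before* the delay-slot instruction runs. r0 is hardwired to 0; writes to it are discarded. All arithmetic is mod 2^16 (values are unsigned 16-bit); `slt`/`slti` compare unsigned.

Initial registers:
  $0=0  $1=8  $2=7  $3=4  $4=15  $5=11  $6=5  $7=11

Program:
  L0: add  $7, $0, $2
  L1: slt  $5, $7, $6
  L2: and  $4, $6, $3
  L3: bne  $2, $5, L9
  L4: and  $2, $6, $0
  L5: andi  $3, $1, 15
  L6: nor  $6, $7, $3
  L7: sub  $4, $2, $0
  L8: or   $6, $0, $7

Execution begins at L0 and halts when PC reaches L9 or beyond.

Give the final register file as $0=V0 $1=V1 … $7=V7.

#0 add  $7, $0, $2 ; 0/8/7/4/15/11/5/7
#1 slt  $5, $7, $6 ; 0/8/7/4/15/0/5/7
#2 and  $4, $6, $3 ; 0/8/7/4/4/0/5/7
#3 bne  $2, $5, L9 ; 0/8/7/4/4/0/5/7 ; →target
#4 and  $2, $6, $0 ; 0/8/0/4/4/0/5/7

$0=0 $1=8 $2=0 $3=4 $4=4 $5=0 $6=5 $7=7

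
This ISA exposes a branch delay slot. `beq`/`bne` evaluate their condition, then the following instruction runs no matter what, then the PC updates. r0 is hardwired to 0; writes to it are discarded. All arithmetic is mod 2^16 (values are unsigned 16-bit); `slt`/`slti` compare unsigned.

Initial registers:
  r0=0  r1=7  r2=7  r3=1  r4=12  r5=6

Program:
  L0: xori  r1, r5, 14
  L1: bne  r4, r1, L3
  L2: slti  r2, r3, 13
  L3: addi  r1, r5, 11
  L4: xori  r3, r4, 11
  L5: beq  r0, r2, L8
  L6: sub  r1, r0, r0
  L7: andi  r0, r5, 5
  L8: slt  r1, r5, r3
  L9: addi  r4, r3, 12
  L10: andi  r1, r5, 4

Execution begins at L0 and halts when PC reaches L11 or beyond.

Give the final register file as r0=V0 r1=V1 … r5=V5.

r0=0 r1=4 r2=1 r3=7 r4=19 r5=6

  step pc=0: xori  r1, r5, 14  regs=(0,8,7,1,12,6)
  step pc=1: bne  r4, r1, L3  cond=T  regs=(0,8,7,1,12,6)
  step pc=2: slti  r2, r3, 13  regs=(0,8,1,1,12,6)
  step pc=3: addi  r1, r5, 11  regs=(0,17,1,1,12,6)
  step pc=4: xori  r3, r4, 11  regs=(0,17,1,7,12,6)
  step pc=5: beq  r0, r2, L8  cond=F  regs=(0,17,1,7,12,6)
  step pc=6: sub  r1, r0, r0  regs=(0,0,1,7,12,6)
  step pc=7: andi  r0, r5, 5  regs=(0,0,1,7,12,6)
  step pc=8: slt  r1, r5, r3  regs=(0,1,1,7,12,6)
  step pc=9: addi  r4, r3, 12  regs=(0,1,1,7,19,6)
  step pc=10: andi  r1, r5, 4  regs=(0,4,1,7,19,6)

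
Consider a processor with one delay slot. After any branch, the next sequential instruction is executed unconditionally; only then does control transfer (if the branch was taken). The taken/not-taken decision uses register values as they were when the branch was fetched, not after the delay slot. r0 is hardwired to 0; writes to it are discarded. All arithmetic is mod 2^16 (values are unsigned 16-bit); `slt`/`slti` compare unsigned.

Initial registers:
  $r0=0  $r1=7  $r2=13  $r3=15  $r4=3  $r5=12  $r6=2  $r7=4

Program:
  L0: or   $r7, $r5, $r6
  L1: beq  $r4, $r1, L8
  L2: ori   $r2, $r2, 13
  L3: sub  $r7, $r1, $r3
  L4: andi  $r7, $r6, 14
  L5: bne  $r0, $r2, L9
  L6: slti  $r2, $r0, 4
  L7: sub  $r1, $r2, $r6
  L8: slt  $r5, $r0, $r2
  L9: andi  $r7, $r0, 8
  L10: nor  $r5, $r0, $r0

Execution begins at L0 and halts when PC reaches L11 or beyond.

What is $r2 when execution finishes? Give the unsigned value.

#0 or   $r7, $r5, $r6 ; 0/7/13/15/3/12/2/14
#1 beq  $r4, $r1, L8 ; 0/7/13/15/3/12/2/14 ; →fallthru
#2 ori   $r2, $r2, 13 ; 0/7/13/15/3/12/2/14
#3 sub  $r7, $r1, $r3 ; 0/7/13/15/3/12/2/65528
#4 andi  $r7, $r6, 14 ; 0/7/13/15/3/12/2/2
#5 bne  $r0, $r2, L9 ; 0/7/13/15/3/12/2/2 ; →target
#6 slti  $r2, $r0, 4 ; 0/7/1/15/3/12/2/2
#9 andi  $r7, $r0, 8 ; 0/7/1/15/3/12/2/0
#10 nor  $r5, $r0, $r0 ; 0/7/1/15/3/65535/2/0

1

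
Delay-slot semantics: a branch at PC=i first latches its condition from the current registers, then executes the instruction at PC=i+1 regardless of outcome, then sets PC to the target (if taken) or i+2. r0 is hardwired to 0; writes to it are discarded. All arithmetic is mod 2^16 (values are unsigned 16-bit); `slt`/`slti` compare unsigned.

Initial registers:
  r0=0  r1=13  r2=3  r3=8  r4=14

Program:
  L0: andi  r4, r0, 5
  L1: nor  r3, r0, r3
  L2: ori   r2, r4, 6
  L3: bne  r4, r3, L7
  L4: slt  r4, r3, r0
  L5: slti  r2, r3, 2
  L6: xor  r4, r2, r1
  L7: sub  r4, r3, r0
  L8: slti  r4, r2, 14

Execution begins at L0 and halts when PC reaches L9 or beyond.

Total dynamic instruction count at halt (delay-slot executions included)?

7

PC=0  andi  r4, r0, 5        | r0=0 r1=13 r2=3 r3=8 r4=0
PC=1  nor  r3, r0, r3        | r0=0 r1=13 r2=3 r3=65527 r4=0
PC=2  ori   r2, r4, 6        | r0=0 r1=13 r2=6 r3=65527 r4=0
PC=3  bne  r4, r3, L7        | r0=0 r1=13 r2=6 r3=65527 r4=0  [TAKEN]
PC=4  slt  r4, r3, r0        | r0=0 r1=13 r2=6 r3=65527 r4=0
PC=7  sub  r4, r3, r0        | r0=0 r1=13 r2=6 r3=65527 r4=65527
PC=8  slti  r4, r2, 14       | r0=0 r1=13 r2=6 r3=65527 r4=1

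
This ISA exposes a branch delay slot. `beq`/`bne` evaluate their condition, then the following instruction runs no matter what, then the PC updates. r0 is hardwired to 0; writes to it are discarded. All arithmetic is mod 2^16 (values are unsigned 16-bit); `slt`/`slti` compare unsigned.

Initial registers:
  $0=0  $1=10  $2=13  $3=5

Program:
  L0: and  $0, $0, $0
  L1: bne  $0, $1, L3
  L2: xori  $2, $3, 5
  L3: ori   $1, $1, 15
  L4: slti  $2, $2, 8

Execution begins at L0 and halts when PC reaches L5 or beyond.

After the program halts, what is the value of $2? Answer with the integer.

1

#0 and  $0, $0, $0 ; 0/10/13/5
#1 bne  $0, $1, L3 ; 0/10/13/5 ; →target
#2 xori  $2, $3, 5 ; 0/10/0/5
#3 ori   $1, $1, 15 ; 0/15/0/5
#4 slti  $2, $2, 8 ; 0/15/1/5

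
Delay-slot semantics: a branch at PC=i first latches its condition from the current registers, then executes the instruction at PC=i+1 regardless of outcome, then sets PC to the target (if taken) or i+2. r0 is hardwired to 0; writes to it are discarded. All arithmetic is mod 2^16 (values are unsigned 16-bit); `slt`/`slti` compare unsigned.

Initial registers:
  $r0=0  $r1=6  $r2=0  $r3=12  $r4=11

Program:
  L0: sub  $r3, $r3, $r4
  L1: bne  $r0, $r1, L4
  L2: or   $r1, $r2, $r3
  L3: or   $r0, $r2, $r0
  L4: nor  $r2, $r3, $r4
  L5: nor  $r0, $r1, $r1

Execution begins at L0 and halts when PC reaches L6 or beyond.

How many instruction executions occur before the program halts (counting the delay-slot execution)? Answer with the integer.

5

PC=0  sub  $r3, $r3, $r4     | $r0=0 $r1=6 $r2=0 $r3=1 $r4=11
PC=1  bne  $r0, $r1, L4      | $r0=0 $r1=6 $r2=0 $r3=1 $r4=11  [TAKEN]
PC=2  or   $r1, $r2, $r3     | $r0=0 $r1=1 $r2=0 $r3=1 $r4=11
PC=4  nor  $r2, $r3, $r4     | $r0=0 $r1=1 $r2=65524 $r3=1 $r4=11
PC=5  nor  $r0, $r1, $r1     | $r0=0 $r1=1 $r2=65524 $r3=1 $r4=11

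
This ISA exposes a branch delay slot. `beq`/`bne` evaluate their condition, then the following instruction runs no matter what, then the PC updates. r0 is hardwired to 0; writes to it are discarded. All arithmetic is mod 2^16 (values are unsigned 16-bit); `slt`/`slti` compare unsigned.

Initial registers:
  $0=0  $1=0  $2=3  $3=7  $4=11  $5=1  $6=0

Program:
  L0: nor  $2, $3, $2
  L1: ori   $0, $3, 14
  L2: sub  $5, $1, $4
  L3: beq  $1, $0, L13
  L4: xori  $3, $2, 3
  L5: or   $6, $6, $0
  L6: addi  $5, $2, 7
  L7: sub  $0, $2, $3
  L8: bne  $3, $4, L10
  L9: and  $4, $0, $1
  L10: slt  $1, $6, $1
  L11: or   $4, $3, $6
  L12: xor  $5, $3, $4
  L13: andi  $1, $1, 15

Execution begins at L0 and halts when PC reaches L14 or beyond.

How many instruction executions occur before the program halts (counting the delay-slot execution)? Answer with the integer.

PC=0  nor  $2, $3, $2        | $0=0 $1=0 $2=65528 $3=7 $4=11 $5=1 $6=0
PC=1  ori   $0, $3, 14       | $0=0 $1=0 $2=65528 $3=7 $4=11 $5=1 $6=0
PC=2  sub  $5, $1, $4        | $0=0 $1=0 $2=65528 $3=7 $4=11 $5=65525 $6=0
PC=3  beq  $1, $0, L13       | $0=0 $1=0 $2=65528 $3=7 $4=11 $5=65525 $6=0  [TAKEN]
PC=4  xori  $3, $2, 3        | $0=0 $1=0 $2=65528 $3=65531 $4=11 $5=65525 $6=0
PC=13 andi  $1, $1, 15       | $0=0 $1=0 $2=65528 $3=65531 $4=11 $5=65525 $6=0

6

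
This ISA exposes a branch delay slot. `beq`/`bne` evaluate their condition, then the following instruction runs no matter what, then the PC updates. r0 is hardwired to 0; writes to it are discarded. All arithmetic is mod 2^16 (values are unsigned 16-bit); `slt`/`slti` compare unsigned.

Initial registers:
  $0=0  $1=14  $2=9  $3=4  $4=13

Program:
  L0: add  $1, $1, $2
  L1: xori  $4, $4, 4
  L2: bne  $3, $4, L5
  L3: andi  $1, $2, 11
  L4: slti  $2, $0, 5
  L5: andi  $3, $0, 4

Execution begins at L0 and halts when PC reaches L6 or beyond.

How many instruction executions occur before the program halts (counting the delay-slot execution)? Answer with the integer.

PC=0  add  $1, $1, $2        | $0=0 $1=23 $2=9 $3=4 $4=13
PC=1  xori  $4, $4, 4        | $0=0 $1=23 $2=9 $3=4 $4=9
PC=2  bne  $3, $4, L5        | $0=0 $1=23 $2=9 $3=4 $4=9  [TAKEN]
PC=3  andi  $1, $2, 11       | $0=0 $1=9 $2=9 $3=4 $4=9
PC=5  andi  $3, $0, 4        | $0=0 $1=9 $2=9 $3=0 $4=9

5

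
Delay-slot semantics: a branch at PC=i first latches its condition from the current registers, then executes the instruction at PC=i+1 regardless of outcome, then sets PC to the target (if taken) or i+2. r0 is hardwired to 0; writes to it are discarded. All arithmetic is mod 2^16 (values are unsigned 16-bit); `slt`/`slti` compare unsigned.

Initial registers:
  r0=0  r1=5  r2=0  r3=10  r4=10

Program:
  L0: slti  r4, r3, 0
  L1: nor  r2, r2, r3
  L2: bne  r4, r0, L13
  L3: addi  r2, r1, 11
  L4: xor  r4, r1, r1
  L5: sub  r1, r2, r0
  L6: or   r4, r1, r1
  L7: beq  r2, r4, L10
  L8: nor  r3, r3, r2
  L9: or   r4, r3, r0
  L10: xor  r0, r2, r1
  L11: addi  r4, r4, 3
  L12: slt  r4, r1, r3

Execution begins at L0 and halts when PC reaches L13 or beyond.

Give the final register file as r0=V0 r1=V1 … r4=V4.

[0] slti  r4, r3, 0  →  {r0:0, r1:5, r2:0, r3:10, r4:0}
[1] nor  r2, r2, r3  →  {r0:0, r1:5, r2:65525, r3:10, r4:0}
[2] bne  r4, r0, L13  →  {r0:0, r1:5, r2:65525, r3:10, r4:0}  ⟨branch fallthrough⟩
[3] addi  r2, r1, 11  →  {r0:0, r1:5, r2:16, r3:10, r4:0}
[4] xor  r4, r1, r1  →  {r0:0, r1:5, r2:16, r3:10, r4:0}
[5] sub  r1, r2, r0  →  {r0:0, r1:16, r2:16, r3:10, r4:0}
[6] or   r4, r1, r1  →  {r0:0, r1:16, r2:16, r3:10, r4:16}
[7] beq  r2, r4, L10  →  {r0:0, r1:16, r2:16, r3:10, r4:16}  ⟨branch taken⟩
[8] nor  r3, r3, r2  →  {r0:0, r1:16, r2:16, r3:65509, r4:16}
[10] xor  r0, r2, r1  →  {r0:0, r1:16, r2:16, r3:65509, r4:16}
[11] addi  r4, r4, 3  →  {r0:0, r1:16, r2:16, r3:65509, r4:19}
[12] slt  r4, r1, r3  →  {r0:0, r1:16, r2:16, r3:65509, r4:1}

r0=0 r1=16 r2=16 r3=65509 r4=1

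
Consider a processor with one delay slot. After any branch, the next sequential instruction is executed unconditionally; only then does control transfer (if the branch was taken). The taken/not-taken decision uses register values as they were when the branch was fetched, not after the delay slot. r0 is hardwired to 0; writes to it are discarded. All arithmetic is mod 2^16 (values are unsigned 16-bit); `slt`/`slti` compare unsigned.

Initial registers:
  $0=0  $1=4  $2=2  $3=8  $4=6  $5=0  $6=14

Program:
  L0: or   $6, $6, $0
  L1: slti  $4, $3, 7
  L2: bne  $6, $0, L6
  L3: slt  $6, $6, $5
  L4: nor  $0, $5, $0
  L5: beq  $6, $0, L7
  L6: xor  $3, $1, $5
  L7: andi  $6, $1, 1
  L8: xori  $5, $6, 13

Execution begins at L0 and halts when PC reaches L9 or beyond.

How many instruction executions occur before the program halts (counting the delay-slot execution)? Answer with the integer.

  step pc=0: or   $6, $6, $0  regs=(0,4,2,8,6,0,14)
  step pc=1: slti  $4, $3, 7  regs=(0,4,2,8,0,0,14)
  step pc=2: bne  $6, $0, L6  cond=T  regs=(0,4,2,8,0,0,14)
  step pc=3: slt  $6, $6, $5  regs=(0,4,2,8,0,0,0)
  step pc=6: xor  $3, $1, $5  regs=(0,4,2,4,0,0,0)
  step pc=7: andi  $6, $1, 1  regs=(0,4,2,4,0,0,0)
  step pc=8: xori  $5, $6, 13  regs=(0,4,2,4,0,13,0)

7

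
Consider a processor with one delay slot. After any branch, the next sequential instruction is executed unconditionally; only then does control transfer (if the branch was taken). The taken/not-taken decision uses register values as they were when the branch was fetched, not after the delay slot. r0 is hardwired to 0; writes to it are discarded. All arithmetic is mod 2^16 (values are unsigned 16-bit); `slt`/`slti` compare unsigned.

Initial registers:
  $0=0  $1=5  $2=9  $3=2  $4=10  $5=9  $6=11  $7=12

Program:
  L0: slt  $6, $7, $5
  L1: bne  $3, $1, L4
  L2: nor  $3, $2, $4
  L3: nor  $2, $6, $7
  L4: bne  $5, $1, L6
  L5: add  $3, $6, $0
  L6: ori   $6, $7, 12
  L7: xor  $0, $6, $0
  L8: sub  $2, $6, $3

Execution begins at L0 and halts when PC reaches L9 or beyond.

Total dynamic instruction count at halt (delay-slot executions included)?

[0] slt  $6, $7, $5  →  {$0:0, $1:5, $2:9, $3:2, $4:10, $5:9, $6:0, $7:12}
[1] bne  $3, $1, L4  →  {$0:0, $1:5, $2:9, $3:2, $4:10, $5:9, $6:0, $7:12}  ⟨branch taken⟩
[2] nor  $3, $2, $4  →  {$0:0, $1:5, $2:9, $3:65524, $4:10, $5:9, $6:0, $7:12}
[4] bne  $5, $1, L6  →  {$0:0, $1:5, $2:9, $3:65524, $4:10, $5:9, $6:0, $7:12}  ⟨branch taken⟩
[5] add  $3, $6, $0  →  {$0:0, $1:5, $2:9, $3:0, $4:10, $5:9, $6:0, $7:12}
[6] ori   $6, $7, 12  →  {$0:0, $1:5, $2:9, $3:0, $4:10, $5:9, $6:12, $7:12}
[7] xor  $0, $6, $0  →  {$0:0, $1:5, $2:9, $3:0, $4:10, $5:9, $6:12, $7:12}
[8] sub  $2, $6, $3  →  {$0:0, $1:5, $2:12, $3:0, $4:10, $5:9, $6:12, $7:12}

8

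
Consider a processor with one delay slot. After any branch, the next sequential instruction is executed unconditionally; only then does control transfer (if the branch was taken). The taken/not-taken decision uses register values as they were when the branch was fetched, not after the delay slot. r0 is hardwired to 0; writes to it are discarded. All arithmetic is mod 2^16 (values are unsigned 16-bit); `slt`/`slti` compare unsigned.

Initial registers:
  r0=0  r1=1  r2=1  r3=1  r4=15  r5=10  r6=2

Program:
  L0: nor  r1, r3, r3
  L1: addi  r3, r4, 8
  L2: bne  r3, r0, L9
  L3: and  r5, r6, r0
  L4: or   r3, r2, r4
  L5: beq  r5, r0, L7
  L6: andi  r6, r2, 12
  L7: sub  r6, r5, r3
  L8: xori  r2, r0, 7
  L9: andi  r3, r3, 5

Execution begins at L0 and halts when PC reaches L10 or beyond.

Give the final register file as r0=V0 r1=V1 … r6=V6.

r0=0 r1=65534 r2=1 r3=5 r4=15 r5=0 r6=2

[0] nor  r1, r3, r3  →  {r0:0, r1:65534, r2:1, r3:1, r4:15, r5:10, r6:2}
[1] addi  r3, r4, 8  →  {r0:0, r1:65534, r2:1, r3:23, r4:15, r5:10, r6:2}
[2] bne  r3, r0, L9  →  {r0:0, r1:65534, r2:1, r3:23, r4:15, r5:10, r6:2}  ⟨branch taken⟩
[3] and  r5, r6, r0  →  {r0:0, r1:65534, r2:1, r3:23, r4:15, r5:0, r6:2}
[9] andi  r3, r3, 5  →  {r0:0, r1:65534, r2:1, r3:5, r4:15, r5:0, r6:2}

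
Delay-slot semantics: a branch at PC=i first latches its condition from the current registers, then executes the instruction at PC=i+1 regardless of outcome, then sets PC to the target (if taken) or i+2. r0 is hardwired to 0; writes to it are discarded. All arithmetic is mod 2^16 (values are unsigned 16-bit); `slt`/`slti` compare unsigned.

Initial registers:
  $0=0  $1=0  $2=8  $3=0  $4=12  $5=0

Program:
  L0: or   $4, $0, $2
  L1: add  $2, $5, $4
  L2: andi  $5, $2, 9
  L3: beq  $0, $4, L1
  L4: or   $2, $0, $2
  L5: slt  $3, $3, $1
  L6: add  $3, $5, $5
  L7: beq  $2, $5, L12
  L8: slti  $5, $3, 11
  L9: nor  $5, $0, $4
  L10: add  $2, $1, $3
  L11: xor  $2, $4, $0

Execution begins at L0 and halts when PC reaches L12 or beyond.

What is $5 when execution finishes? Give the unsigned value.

0

#0 or   $4, $0, $2 ; 0/0/8/0/8/0
#1 add  $2, $5, $4 ; 0/0/8/0/8/0
#2 andi  $5, $2, 9 ; 0/0/8/0/8/8
#3 beq  $0, $4, L1 ; 0/0/8/0/8/8 ; →fallthru
#4 or   $2, $0, $2 ; 0/0/8/0/8/8
#5 slt  $3, $3, $1 ; 0/0/8/0/8/8
#6 add  $3, $5, $5 ; 0/0/8/16/8/8
#7 beq  $2, $5, L12 ; 0/0/8/16/8/8 ; →target
#8 slti  $5, $3, 11 ; 0/0/8/16/8/0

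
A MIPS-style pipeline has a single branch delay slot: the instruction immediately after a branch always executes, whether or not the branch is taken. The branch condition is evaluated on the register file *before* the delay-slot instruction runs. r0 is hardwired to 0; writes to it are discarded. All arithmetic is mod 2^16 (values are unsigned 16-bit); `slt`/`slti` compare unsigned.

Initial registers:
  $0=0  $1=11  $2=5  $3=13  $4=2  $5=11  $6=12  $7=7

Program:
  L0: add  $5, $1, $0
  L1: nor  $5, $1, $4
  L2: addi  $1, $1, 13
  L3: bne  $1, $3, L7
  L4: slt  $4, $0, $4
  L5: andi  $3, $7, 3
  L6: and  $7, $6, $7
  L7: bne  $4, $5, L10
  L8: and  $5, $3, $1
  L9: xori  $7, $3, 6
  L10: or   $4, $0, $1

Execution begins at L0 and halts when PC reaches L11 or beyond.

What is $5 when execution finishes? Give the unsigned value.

8

[0] add  $5, $1, $0  →  {$0:0, $1:11, $2:5, $3:13, $4:2, $5:11, $6:12, $7:7}
[1] nor  $5, $1, $4  →  {$0:0, $1:11, $2:5, $3:13, $4:2, $5:65524, $6:12, $7:7}
[2] addi  $1, $1, 13  →  {$0:0, $1:24, $2:5, $3:13, $4:2, $5:65524, $6:12, $7:7}
[3] bne  $1, $3, L7  →  {$0:0, $1:24, $2:5, $3:13, $4:2, $5:65524, $6:12, $7:7}  ⟨branch taken⟩
[4] slt  $4, $0, $4  →  {$0:0, $1:24, $2:5, $3:13, $4:1, $5:65524, $6:12, $7:7}
[7] bne  $4, $5, L10  →  {$0:0, $1:24, $2:5, $3:13, $4:1, $5:65524, $6:12, $7:7}  ⟨branch taken⟩
[8] and  $5, $3, $1  →  {$0:0, $1:24, $2:5, $3:13, $4:1, $5:8, $6:12, $7:7}
[10] or   $4, $0, $1  →  {$0:0, $1:24, $2:5, $3:13, $4:24, $5:8, $6:12, $7:7}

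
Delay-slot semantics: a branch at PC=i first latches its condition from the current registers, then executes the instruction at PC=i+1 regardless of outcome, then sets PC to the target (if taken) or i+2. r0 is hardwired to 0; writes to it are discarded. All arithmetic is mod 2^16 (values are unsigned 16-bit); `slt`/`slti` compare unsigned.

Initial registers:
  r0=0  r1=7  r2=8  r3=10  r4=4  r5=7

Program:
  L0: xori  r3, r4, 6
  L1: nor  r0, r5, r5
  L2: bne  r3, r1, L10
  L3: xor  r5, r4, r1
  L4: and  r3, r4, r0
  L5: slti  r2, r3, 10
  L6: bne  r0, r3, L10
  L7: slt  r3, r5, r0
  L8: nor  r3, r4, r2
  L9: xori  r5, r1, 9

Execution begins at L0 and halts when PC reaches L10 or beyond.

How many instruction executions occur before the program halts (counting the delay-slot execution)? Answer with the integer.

  step pc=0: xori  r3, r4, 6  regs=(0,7,8,2,4,7)
  step pc=1: nor  r0, r5, r5  regs=(0,7,8,2,4,7)
  step pc=2: bne  r3, r1, L10  cond=T  regs=(0,7,8,2,4,7)
  step pc=3: xor  r5, r4, r1  regs=(0,7,8,2,4,3)

4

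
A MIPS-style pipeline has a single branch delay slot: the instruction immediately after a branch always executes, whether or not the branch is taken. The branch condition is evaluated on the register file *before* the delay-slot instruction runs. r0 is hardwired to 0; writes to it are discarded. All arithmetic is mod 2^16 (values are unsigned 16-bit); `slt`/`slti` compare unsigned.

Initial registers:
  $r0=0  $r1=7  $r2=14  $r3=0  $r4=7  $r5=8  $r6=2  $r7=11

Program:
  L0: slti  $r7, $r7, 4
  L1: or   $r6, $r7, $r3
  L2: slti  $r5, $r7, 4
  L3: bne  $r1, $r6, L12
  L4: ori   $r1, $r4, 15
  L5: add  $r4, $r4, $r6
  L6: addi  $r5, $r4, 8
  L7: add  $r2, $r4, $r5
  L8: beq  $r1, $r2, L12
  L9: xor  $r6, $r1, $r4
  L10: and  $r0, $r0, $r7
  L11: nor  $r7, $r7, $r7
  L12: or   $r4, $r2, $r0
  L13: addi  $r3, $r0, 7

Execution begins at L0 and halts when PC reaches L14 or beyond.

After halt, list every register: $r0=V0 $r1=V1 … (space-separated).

[0] slti  $r7, $r7, 4  →  {$r0:0, $r1:7, $r2:14, $r3:0, $r4:7, $r5:8, $r6:2, $r7:0}
[1] or   $r6, $r7, $r3  →  {$r0:0, $r1:7, $r2:14, $r3:0, $r4:7, $r5:8, $r6:0, $r7:0}
[2] slti  $r5, $r7, 4  →  {$r0:0, $r1:7, $r2:14, $r3:0, $r4:7, $r5:1, $r6:0, $r7:0}
[3] bne  $r1, $r6, L12  →  {$r0:0, $r1:7, $r2:14, $r3:0, $r4:7, $r5:1, $r6:0, $r7:0}  ⟨branch taken⟩
[4] ori   $r1, $r4, 15  →  {$r0:0, $r1:15, $r2:14, $r3:0, $r4:7, $r5:1, $r6:0, $r7:0}
[12] or   $r4, $r2, $r0  →  {$r0:0, $r1:15, $r2:14, $r3:0, $r4:14, $r5:1, $r6:0, $r7:0}
[13] addi  $r3, $r0, 7  →  {$r0:0, $r1:15, $r2:14, $r3:7, $r4:14, $r5:1, $r6:0, $r7:0}

$r0=0 $r1=15 $r2=14 $r3=7 $r4=14 $r5=1 $r6=0 $r7=0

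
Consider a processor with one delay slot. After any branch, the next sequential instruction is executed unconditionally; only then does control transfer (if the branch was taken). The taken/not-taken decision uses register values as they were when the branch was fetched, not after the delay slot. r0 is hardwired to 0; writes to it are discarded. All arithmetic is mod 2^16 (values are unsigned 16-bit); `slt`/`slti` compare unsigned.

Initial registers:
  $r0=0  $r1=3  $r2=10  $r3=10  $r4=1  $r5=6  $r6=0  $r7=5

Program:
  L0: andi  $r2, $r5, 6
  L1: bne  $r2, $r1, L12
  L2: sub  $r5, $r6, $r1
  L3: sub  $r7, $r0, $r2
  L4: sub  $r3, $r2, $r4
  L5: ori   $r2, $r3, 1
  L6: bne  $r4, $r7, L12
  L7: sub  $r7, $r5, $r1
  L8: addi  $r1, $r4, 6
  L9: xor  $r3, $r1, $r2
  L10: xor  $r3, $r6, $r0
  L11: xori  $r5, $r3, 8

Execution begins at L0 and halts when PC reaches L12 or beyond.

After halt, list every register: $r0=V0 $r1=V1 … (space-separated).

$r0=0 $r1=3 $r2=6 $r3=10 $r4=1 $r5=65533 $r6=0 $r7=5

PC=0  andi  $r2, $r5, 6      | $r0=0 $r1=3 $r2=6 $r3=10 $r4=1 $r5=6 $r6=0 $r7=5
PC=1  bne  $r2, $r1, L12     | $r0=0 $r1=3 $r2=6 $r3=10 $r4=1 $r5=6 $r6=0 $r7=5  [TAKEN]
PC=2  sub  $r5, $r6, $r1     | $r0=0 $r1=3 $r2=6 $r3=10 $r4=1 $r5=65533 $r6=0 $r7=5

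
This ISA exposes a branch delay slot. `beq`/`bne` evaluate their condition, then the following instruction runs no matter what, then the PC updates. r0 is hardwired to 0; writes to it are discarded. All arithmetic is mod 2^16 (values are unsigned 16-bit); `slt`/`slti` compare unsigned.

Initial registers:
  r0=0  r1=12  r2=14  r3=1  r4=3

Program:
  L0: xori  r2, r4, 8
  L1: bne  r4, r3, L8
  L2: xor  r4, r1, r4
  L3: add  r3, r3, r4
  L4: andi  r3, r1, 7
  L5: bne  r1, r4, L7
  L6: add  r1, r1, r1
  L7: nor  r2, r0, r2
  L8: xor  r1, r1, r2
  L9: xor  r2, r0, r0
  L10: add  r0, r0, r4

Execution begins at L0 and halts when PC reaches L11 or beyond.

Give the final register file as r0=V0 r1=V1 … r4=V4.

[0] xori  r2, r4, 8  →  {r0:0, r1:12, r2:11, r3:1, r4:3}
[1] bne  r4, r3, L8  →  {r0:0, r1:12, r2:11, r3:1, r4:3}  ⟨branch taken⟩
[2] xor  r4, r1, r4  →  {r0:0, r1:12, r2:11, r3:1, r4:15}
[8] xor  r1, r1, r2  →  {r0:0, r1:7, r2:11, r3:1, r4:15}
[9] xor  r2, r0, r0  →  {r0:0, r1:7, r2:0, r3:1, r4:15}
[10] add  r0, r0, r4  →  {r0:0, r1:7, r2:0, r3:1, r4:15}

r0=0 r1=7 r2=0 r3=1 r4=15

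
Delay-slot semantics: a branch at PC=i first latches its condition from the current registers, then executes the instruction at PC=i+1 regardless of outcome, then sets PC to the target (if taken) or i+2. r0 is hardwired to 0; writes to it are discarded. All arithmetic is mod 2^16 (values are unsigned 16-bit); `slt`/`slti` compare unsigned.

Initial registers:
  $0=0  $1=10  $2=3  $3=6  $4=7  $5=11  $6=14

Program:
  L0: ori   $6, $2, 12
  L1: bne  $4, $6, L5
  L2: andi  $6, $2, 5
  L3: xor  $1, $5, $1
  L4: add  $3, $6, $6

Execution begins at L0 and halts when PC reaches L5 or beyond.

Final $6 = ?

1

[0] ori   $6, $2, 12  →  {$0:0, $1:10, $2:3, $3:6, $4:7, $5:11, $6:15}
[1] bne  $4, $6, L5  →  {$0:0, $1:10, $2:3, $3:6, $4:7, $5:11, $6:15}  ⟨branch taken⟩
[2] andi  $6, $2, 5  →  {$0:0, $1:10, $2:3, $3:6, $4:7, $5:11, $6:1}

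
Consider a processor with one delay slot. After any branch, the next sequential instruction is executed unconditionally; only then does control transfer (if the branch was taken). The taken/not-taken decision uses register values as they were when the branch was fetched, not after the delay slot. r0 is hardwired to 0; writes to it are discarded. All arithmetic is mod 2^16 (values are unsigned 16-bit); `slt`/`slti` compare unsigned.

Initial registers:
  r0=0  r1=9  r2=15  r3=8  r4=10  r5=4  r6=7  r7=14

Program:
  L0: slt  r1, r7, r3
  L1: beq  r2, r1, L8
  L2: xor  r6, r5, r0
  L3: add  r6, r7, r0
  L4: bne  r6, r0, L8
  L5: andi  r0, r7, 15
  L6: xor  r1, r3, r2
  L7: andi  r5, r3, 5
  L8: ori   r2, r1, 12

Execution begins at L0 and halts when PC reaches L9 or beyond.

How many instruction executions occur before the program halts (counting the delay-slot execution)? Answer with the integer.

#0 slt  r1, r7, r3 ; 0/0/15/8/10/4/7/14
#1 beq  r2, r1, L8 ; 0/0/15/8/10/4/7/14 ; →fallthru
#2 xor  r6, r5, r0 ; 0/0/15/8/10/4/4/14
#3 add  r6, r7, r0 ; 0/0/15/8/10/4/14/14
#4 bne  r6, r0, L8 ; 0/0/15/8/10/4/14/14 ; →target
#5 andi  r0, r7, 15 ; 0/0/15/8/10/4/14/14
#8 ori   r2, r1, 12 ; 0/0/12/8/10/4/14/14

7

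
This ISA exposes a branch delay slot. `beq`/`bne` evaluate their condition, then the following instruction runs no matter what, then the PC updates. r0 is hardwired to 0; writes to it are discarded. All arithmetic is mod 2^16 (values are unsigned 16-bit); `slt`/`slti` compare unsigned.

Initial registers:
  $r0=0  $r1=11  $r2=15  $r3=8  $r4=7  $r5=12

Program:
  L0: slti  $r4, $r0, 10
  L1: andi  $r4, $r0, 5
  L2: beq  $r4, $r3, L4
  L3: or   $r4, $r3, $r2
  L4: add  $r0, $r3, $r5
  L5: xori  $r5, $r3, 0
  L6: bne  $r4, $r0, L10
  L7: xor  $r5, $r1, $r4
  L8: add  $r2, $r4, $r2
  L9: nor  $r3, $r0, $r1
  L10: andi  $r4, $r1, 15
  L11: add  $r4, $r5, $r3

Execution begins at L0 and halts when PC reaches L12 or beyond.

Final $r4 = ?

12

PC=0  slti  $r4, $r0, 10     | $r0=0 $r1=11 $r2=15 $r3=8 $r4=1 $r5=12
PC=1  andi  $r4, $r0, 5      | $r0=0 $r1=11 $r2=15 $r3=8 $r4=0 $r5=12
PC=2  beq  $r4, $r3, L4      | $r0=0 $r1=11 $r2=15 $r3=8 $r4=0 $r5=12  [not taken]
PC=3  or   $r4, $r3, $r2     | $r0=0 $r1=11 $r2=15 $r3=8 $r4=15 $r5=12
PC=4  add  $r0, $r3, $r5     | $r0=0 $r1=11 $r2=15 $r3=8 $r4=15 $r5=12
PC=5  xori  $r5, $r3, 0      | $r0=0 $r1=11 $r2=15 $r3=8 $r4=15 $r5=8
PC=6  bne  $r4, $r0, L10     | $r0=0 $r1=11 $r2=15 $r3=8 $r4=15 $r5=8  [TAKEN]
PC=7  xor  $r5, $r1, $r4     | $r0=0 $r1=11 $r2=15 $r3=8 $r4=15 $r5=4
PC=10 andi  $r4, $r1, 15     | $r0=0 $r1=11 $r2=15 $r3=8 $r4=11 $r5=4
PC=11 add  $r4, $r5, $r3     | $r0=0 $r1=11 $r2=15 $r3=8 $r4=12 $r5=4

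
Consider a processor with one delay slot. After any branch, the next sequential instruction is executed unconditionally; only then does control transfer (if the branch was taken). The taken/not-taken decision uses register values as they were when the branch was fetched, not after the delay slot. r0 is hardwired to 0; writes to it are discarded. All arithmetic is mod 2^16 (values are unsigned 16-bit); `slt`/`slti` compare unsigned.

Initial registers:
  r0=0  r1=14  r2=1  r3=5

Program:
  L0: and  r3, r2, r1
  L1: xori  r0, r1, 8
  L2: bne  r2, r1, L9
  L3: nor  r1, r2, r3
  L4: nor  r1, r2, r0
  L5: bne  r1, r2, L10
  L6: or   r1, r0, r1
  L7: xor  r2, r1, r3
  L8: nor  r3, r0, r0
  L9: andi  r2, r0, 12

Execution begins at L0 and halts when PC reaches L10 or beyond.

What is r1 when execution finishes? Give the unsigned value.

65534

PC=0  and  r3, r2, r1        | r0=0 r1=14 r2=1 r3=0
PC=1  xori  r0, r1, 8        | r0=0 r1=14 r2=1 r3=0
PC=2  bne  r2, r1, L9        | r0=0 r1=14 r2=1 r3=0  [TAKEN]
PC=3  nor  r1, r2, r3        | r0=0 r1=65534 r2=1 r3=0
PC=9  andi  r2, r0, 12       | r0=0 r1=65534 r2=0 r3=0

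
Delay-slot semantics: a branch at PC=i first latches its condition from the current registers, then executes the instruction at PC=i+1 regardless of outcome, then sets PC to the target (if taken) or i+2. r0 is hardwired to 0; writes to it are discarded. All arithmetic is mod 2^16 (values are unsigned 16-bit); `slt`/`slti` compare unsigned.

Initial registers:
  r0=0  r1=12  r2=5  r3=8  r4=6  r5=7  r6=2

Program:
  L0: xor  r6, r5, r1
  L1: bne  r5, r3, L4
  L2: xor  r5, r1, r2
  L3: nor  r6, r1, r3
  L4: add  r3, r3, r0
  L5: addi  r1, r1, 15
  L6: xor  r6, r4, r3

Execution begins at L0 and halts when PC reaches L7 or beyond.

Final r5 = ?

9

#0 xor  r6, r5, r1 ; 0/12/5/8/6/7/11
#1 bne  r5, r3, L4 ; 0/12/5/8/6/7/11 ; →target
#2 xor  r5, r1, r2 ; 0/12/5/8/6/9/11
#4 add  r3, r3, r0 ; 0/12/5/8/6/9/11
#5 addi  r1, r1, 15 ; 0/27/5/8/6/9/11
#6 xor  r6, r4, r3 ; 0/27/5/8/6/9/14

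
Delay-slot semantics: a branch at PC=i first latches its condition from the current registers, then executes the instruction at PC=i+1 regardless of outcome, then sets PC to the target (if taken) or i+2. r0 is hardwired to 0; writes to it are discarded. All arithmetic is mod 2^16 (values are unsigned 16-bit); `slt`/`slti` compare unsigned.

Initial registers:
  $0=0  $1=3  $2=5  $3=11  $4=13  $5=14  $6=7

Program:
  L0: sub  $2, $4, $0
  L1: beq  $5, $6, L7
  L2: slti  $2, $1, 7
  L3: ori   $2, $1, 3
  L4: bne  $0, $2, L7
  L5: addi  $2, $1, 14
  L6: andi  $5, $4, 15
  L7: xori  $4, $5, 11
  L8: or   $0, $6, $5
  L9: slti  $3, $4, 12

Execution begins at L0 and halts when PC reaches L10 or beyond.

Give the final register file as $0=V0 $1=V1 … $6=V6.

#0 sub  $2, $4, $0 ; 0/3/13/11/13/14/7
#1 beq  $5, $6, L7 ; 0/3/13/11/13/14/7 ; →fallthru
#2 slti  $2, $1, 7 ; 0/3/1/11/13/14/7
#3 ori   $2, $1, 3 ; 0/3/3/11/13/14/7
#4 bne  $0, $2, L7 ; 0/3/3/11/13/14/7 ; →target
#5 addi  $2, $1, 14 ; 0/3/17/11/13/14/7
#7 xori  $4, $5, 11 ; 0/3/17/11/5/14/7
#8 or   $0, $6, $5 ; 0/3/17/11/5/14/7
#9 slti  $3, $4, 12 ; 0/3/17/1/5/14/7

$0=0 $1=3 $2=17 $3=1 $4=5 $5=14 $6=7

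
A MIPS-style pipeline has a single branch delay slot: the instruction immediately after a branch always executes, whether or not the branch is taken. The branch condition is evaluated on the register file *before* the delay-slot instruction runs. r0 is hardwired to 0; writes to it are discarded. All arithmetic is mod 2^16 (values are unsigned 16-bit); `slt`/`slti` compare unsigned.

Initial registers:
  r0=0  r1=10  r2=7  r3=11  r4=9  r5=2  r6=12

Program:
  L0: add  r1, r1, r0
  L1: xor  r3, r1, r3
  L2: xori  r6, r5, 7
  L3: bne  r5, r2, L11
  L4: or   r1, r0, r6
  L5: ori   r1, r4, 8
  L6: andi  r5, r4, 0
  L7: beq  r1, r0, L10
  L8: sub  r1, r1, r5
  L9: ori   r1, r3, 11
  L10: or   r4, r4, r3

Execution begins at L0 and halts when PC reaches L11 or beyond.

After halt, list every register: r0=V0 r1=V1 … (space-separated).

r0=0 r1=5 r2=7 r3=1 r4=9 r5=2 r6=5

  step pc=0: add  r1, r1, r0  regs=(0,10,7,11,9,2,12)
  step pc=1: xor  r3, r1, r3  regs=(0,10,7,1,9,2,12)
  step pc=2: xori  r6, r5, 7  regs=(0,10,7,1,9,2,5)
  step pc=3: bne  r5, r2, L11  cond=T  regs=(0,10,7,1,9,2,5)
  step pc=4: or   r1, r0, r6  regs=(0,5,7,1,9,2,5)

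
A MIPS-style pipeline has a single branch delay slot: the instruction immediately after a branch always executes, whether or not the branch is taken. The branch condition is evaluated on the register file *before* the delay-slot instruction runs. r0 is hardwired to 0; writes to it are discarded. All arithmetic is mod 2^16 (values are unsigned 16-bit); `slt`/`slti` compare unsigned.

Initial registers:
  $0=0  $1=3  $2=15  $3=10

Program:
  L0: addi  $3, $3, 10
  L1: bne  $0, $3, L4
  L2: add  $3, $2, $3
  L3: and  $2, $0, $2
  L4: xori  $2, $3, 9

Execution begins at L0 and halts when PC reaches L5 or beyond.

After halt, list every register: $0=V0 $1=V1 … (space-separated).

$0=0 $1=3 $2=42 $3=35

PC=0  addi  $3, $3, 10       | $0=0 $1=3 $2=15 $3=20
PC=1  bne  $0, $3, L4        | $0=0 $1=3 $2=15 $3=20  [TAKEN]
PC=2  add  $3, $2, $3        | $0=0 $1=3 $2=15 $3=35
PC=4  xori  $2, $3, 9        | $0=0 $1=3 $2=42 $3=35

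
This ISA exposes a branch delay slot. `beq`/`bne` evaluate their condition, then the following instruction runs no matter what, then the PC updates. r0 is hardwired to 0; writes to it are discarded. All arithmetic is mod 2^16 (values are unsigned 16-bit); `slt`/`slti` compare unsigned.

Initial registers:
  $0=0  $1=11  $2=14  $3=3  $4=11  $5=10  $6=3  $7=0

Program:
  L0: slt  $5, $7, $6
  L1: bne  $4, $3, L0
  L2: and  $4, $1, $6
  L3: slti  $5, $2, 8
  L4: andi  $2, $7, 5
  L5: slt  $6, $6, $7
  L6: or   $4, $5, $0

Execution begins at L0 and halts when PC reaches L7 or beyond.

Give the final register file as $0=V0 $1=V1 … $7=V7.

$0=0 $1=11 $2=0 $3=3 $4=0 $5=0 $6=0 $7=0

  step pc=0: slt  $5, $7, $6  regs=(0,11,14,3,11,1,3,0)
  step pc=1: bne  $4, $3, L0  cond=T  regs=(0,11,14,3,11,1,3,0)
  step pc=2: and  $4, $1, $6  regs=(0,11,14,3,3,1,3,0)
  step pc=0: slt  $5, $7, $6  regs=(0,11,14,3,3,1,3,0)
  step pc=1: bne  $4, $3, L0  cond=F  regs=(0,11,14,3,3,1,3,0)
  step pc=2: and  $4, $1, $6  regs=(0,11,14,3,3,1,3,0)
  step pc=3: slti  $5, $2, 8  regs=(0,11,14,3,3,0,3,0)
  step pc=4: andi  $2, $7, 5  regs=(0,11,0,3,3,0,3,0)
  step pc=5: slt  $6, $6, $7  regs=(0,11,0,3,3,0,0,0)
  step pc=6: or   $4, $5, $0  regs=(0,11,0,3,0,0,0,0)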